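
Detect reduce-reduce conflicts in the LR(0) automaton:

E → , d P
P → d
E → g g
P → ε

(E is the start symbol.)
Augment with E' → E and build the canonical LR(0) collection (I0 = CLOSURE({[E' → . E]}), then GOTO on every symbol after a dot until no new states appear). It has 8 states:
  I0: { [E → . , d P], [E → . g g], [E' → . E] }  — shift
  I1: { [E → , . d P] }  — shift
  I2: { [E' → E .] }  — accept
  I3: { [E → g . g] }  — shift
  I4: { [E → g g .] }  — reduce
  I5: { [E → , d . P], [P → . d], [P → .] }  — shift, reduce
  I6: { [E → , d P .] }  — reduce
  I7: { [P → d .] }  — reduce

No state contains more than one complete item.

Answer: No reduce-reduce conflicts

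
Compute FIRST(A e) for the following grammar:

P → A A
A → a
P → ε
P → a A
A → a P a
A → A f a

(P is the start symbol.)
FIRST sets of the non-terminals involved (from the grammar, by fixed-point iteration):
  FIRST(A) = { 'a' }

To compute FIRST(A e), process the symbols left to right:
Symbol A is a non-terminal. Add FIRST(A) \ {ε} = { 'a' }
A is not nullable (ε ∉ FIRST(A)), so stop here.
FIRST(A e) = { 'a' }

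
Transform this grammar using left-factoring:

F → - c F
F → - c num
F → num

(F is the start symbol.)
Left-factoring transforms A → αβ₁ | αβ₂ into A → αA' and A' → β₁ | β₂
(α is the longest common prefix among the alternatives). Repeat until
no nonterminal has two alternatives with a common prefix.

Round 1: F has alternatives sharing prefix '- c'. Introduce F': F → - c F'
  Add: F' → F
  Add: F' → num

No remaining common prefixes — done.

Resulting grammar:
F → - c F'
F' → F
F' → num
F → num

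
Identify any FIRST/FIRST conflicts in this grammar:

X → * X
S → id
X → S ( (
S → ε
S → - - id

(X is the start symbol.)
No FIRST/FIRST conflicts.

A FIRST/FIRST conflict occurs when two productions N → α and N → β for the same non-terminal have FIRST(α) ∩ FIRST(β) ≠ ∅ (with ε ∈ FIRST of a nullable right-hand side, so two nullable alternatives also conflict).

FIRST sets of the non-terminals at (or reachable through a nullable prefix from) the front of some alternative:
  FIRST(S) = { '-', 'id', ε }

Productions for X:
  X → * X: FIRST = { '*' }
  X → S ( (: FIRST = { '(', '-', 'id' }
Productions for S:
  S → id: FIRST = { 'id' }
  S → ε: FIRST = { ε }
  S → - - id: FIRST = { '-' }

All alternatives of each non-terminal have pairwise disjoint FIRST sets.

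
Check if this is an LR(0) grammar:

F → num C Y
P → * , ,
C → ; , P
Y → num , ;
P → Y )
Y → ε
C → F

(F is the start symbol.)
No. Shift-reduce conflict between [Y → .] and [Y → . num , ;]

A grammar is LR(0) if no state in the canonical LR(0) collection has:
  - both a shift item (dot before a terminal) and a complete item (shift-reduce conflict), or
  - two or more complete items (reduce-reduce conflict; the accept item [F' → F .] counts as a complete item here).

Augment with F' → F and build the canonical LR(0) collection (I0 = CLOSURE({[F' → . F]}), then GOTO on every symbol after a dot until no new states appear). It has 17 states:
  I0: { [F → . num C Y], [F' → . F] }  — shift
  I1: { [F' → F .] }  — accept
  I2: { [C → . ; , P], [C → . F], [F → . num C Y], [F → num . C Y] }  — shift
  I3: { [C → ; . , P] }  — shift
  I4: { [F → num C . Y], [Y → . num , ;], [Y → .] }  — shift, reduce
  I5: { [C → F .] }  — reduce
  I6: { [F → num C Y .] }  — reduce
  I7: { [Y → num . , ;] }  — shift
  I8: { [Y → num , . ;] }  — shift
  I9: { [Y → num , ; .] }  — reduce
  I10: { [C → ; , . P], [P → . * , ,], [P → . Y )], [Y → . num , ;], [Y → .] }  — shift, reduce
  I11: { [P → * . , ,] }  — shift
  I12: { [C → ; , P .] }  — reduce
  I13: { [P → Y . )] }  — shift
  I14: { [P → Y ) .] }  — reduce
  I15: { [P → * , . ,] }  — shift
  I16: { [P → * , , .] }  — reduce

Conflict in state I4:
  Shift-reduce conflict between [Y → .] and [Y → . num , ;]
So the grammar is NOT LR(0).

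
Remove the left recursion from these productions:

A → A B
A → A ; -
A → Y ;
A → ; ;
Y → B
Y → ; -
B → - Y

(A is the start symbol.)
A is directly left-recursive. The standard transformation for
  A → A α₁ | ... | A α_m | β₁ | ... | β_n
is
  A  → β₁ A' | ... | β_n A'
  A' → α₁ A' | ... | α_m A' | ε

A → Y ; becomes A → Y ; A'
A → ; ; becomes A → ; ; A'
A → A B becomes A' → B A'
A → A ; - becomes A' → ; - A'
Add A' → ε

Productions for other non-terminals are unchanged:
  Y → B
  Y → ; -
  B → - Y

Resulting grammar:
A → Y ; A'
A → ; ; A'
A' → B A'
A' → ; - A'
A' → ε
Y → B
Y → ; -
B → - Y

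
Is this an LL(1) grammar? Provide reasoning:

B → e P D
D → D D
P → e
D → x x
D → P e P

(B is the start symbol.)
A grammar is LL(1) if for each non-terminal N with multiple productions, the predict sets of those productions are pairwise disjoint, where PREDICT(N → α) = (FIRST(α) \ {ε}) ∪ (FOLLOW(N) if α ⇒* ε).

Relevant sets:
  FIRST(D) = { 'e', 'x' }
  FIRST(P) = { 'e' }

For D:
  PREDICT(D → D D) = { 'e', 'x' }
  PREDICT(D → x x) = { 'x' }
  PREDICT(D → P e P) = { 'e' }
B, P have a single production, so nothing to check there.

Conflict found: Predict set conflict for D: { 'x' }
The grammar is NOT LL(1).

Answer: No. Predict set conflict for D: { 'x' }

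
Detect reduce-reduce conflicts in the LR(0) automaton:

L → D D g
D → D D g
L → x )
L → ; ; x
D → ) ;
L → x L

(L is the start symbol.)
Yes — I11: [D → D D g .] vs [L → D D g .]

Augment with L' → L and build the canonical LR(0) collection (I0 = CLOSURE({[L' → . L]}), then GOTO on every symbol after a dot until no new states appear). It has 15 states:
  I0: { [D → . ) ;], [D → . D D g], [L → . ; ; x], [L → . D D g], [L → . x )], [L → . x L], [L' → . L] }  — shift
  I1: { [D → ) . ;] }  — shift
  I2: { [L → ; . ; x] }  — shift
  I3: { [D → . ) ;], [D → . D D g], [D → D . D g], [L → D . D g] }  — shift
  I4: { [L' → L .] }  — accept
  I5: { [D → . ) ;], [D → . D D g], [L → . ; ; x], [L → . D D g], [L → . x )], [L → . x L], [L → x . )], [L → x . L] }  — shift
  I6: { [D → ) . ;], [L → x ) .] }  — shift, reduce
  I7: { [L → x L .] }  — reduce
  I8: { [D → ) ; .] }  — reduce
  I9: { [D → . ) ;], [D → . D D g], [D → D . D g], [D → D D . g], [L → D D . g] }  — shift
  I10: { [D → . ) ;], [D → . D D g], [D → D . D g], [D → D D . g] }  — shift
  I11: { [D → D D g .], [L → D D g .] }  — 2 reduces
  I12: { [D → D D g .] }  — reduce
  I13: { [L → ; ; . x] }  — shift
  I14: { [L → ; ; x .] }  — reduce

I11 contains complete items [D → D D g .], [L → D D g .] — reduce-reduce conflict.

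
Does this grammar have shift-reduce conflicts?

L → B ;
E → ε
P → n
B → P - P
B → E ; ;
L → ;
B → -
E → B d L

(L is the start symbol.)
Yes — I0: [E → .] vs [B → . -]; I13: [E → .] vs [B → . -]

A shift-reduce conflict occurs when an LR(0) state has both:
  - a complete (reduce) item [A → α .] (dot at the end), and
  - a shift item [B → β . c γ] (dot before a terminal).

Augment with L' → L and build the canonical LR(0) collection (I0 = CLOSURE({[L' → . L]}), then GOTO on every symbol after a dot until no new states appear). It has 15 states:
  I0: { [B → . -], [B → . E ; ;], [B → . P - P], [E → . B d L], [E → .], [L → . ;], [L → . B ;], [L' → . L], [P → . n] }  — shift, reduce
  I1: { [B → - .] }  — reduce
  I2: { [L → ; .] }  — reduce
  I3: { [E → B . d L], [L → B . ;] }  — shift
  I4: { [B → E . ; ;] }  — shift
  I5: { [L' → L .] }  — accept
  I6: { [B → P . - P] }  — shift
  I7: { [P → n .] }  — reduce
  I8: { [B → P - . P], [P → . n] }  — shift
  I9: { [B → P - P .] }  — reduce
  I10: { [B → E ; . ;] }  — shift
  I11: { [B → E ; ; .] }  — reduce
  I12: { [L → B ; .] }  — reduce
  I13: { [B → . -], [B → . E ; ;], [B → . P - P], [E → . B d L], [E → .], [E → B d . L], [L → . ;], [L → . B ;], [P → . n] }  — shift, reduce
  I14: { [E → B d L .] }  — reduce

I0 contains reduce item [E → .] and shift items [B → . -], [L → . ;], [P → . n] — shift-reduce conflict.
I13 contains reduce item [E → .] and shift items [B → . -], [L → . ;], [P → . n] — shift-reduce conflict.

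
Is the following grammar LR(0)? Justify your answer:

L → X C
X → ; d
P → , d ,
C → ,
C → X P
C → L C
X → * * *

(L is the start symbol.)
No. Shift-reduce conflict between [C → , .] and [P → , . d ,]

A grammar is LR(0) if no state in the canonical LR(0) collection has:
  - both a shift item (dot before a terminal) and a complete item (shift-reduce conflict), or
  - two or more complete items (reduce-reduce conflict; the accept item [L' → L .] counts as a complete item here).

Augment with L' → L and build the canonical LR(0) collection (I0 = CLOSURE({[L' → . L]}), then GOTO on every symbol after a dot until no new states appear). It has 17 states:
  I0: { [L → . X C], [L' → . L], [X → . * * *], [X → . ; d] }  — shift
  I1: { [X → * . * *] }  — shift
  I2: { [X → ; . d] }  — shift
  I3: { [L' → L .] }  — accept
  I4: { [C → . ,], [C → . L C], [C → . X P], [L → . X C], [L → X . C], [X → . * * *], [X → . ; d] }  — shift
  I5: { [C → , .] }  — reduce
  I6: { [L → X C .] }  — reduce
  I7: { [C → . ,], [C → . L C], [C → . X P], [C → L . C], [L → . X C], [X → . * * *], [X → . ; d] }  — shift
  I8: { [C → . ,], [C → . L C], [C → . X P], [C → X . P], [L → . X C], [L → X . C], [P → . , d ,], [X → . * * *], [X → . ; d] }  — shift
  I9: { [C → , .], [P → , . d ,] }  — shift, reduce
  I10: { [C → X P .] }  — reduce
  I11: { [P → , d . ,] }  — shift
  I12: { [P → , d , .] }  — reduce
  I13: { [C → L C .] }  — reduce
  I14: { [X → ; d .] }  — reduce
  I15: { [X → * * . *] }  — shift
  I16: { [X → * * * .] }  — reduce

Conflict in state I9:
  Shift-reduce conflict between [C → , .] and [P → , . d ,]
So the grammar is NOT LR(0).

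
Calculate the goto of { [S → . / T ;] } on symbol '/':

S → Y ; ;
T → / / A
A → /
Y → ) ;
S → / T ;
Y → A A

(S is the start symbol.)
{ [S → / . T ;], [T → . / / A] }

GOTO(I, '/') = CLOSURE({ [A → αX.β] : [A → α.Xβ] ∈ I, X = '/' })

Items with dot before '/', with the dot advanced:
  [S → . / T ;] → [S → / . T ;]
Closure of the advanced items:
  [S → / . T ;] has the dot before T: add [T → . / / A]

GOTO = { [S → / . T ;], [T → . / / A] }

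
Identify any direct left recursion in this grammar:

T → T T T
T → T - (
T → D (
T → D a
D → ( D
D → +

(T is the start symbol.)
Direct left recursion occurs when N → N α for some non-terminal N (the right-hand side begins with the left-hand side itself).

T → T T T: LEFT RECURSIVE (starts with T)
T → T - (: LEFT RECURSIVE (starts with T)
T → D (: starts with D
T → D a: starts with D
D → ( D: starts with '('
D → +: starts with '+'

The grammar has direct left recursion on: T.

Answer: Yes, T is left-recursive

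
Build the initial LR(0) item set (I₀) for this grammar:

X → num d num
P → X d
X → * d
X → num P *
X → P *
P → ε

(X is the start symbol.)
First, augment the grammar with X' → X
I₀ = CLOSURE({ [X' → . X] }):
  [X' → . X] has the dot before X: add [X → . num d num], [X → . * d], [X → . num P *], [X → . P *]
  [X → . P *] has the dot before P: add [P → . X d], [P → .]
No further items can be added.

I₀ = { [P → . X d], [P → .], [X → . * d], [X → . P *], [X → . num P *], [X → . num d num], [X' → . X] }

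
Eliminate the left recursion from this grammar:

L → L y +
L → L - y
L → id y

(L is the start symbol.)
L → id y L'
L' → y + L'
L' → - y L'
L' → ε

L is directly left-recursive. The standard transformation for
  A → A α₁ | ... | A α_m | β₁ | ... | β_n
is
  A  → β₁ A' | ... | β_n A'
  A' → α₁ A' | ... | α_m A' | ε

L → id y becomes L → id y L'
L → L y + becomes L' → y + L'
L → L - y becomes L' → - y L'
Add L' → ε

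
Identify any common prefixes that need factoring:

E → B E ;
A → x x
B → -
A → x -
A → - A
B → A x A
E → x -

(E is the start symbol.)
Yes, A has productions with common prefix 'x'

Left-factoring is needed when two productions for the same non-terminal
share a common prefix on the right-hand side.

Productions for E:
  E → B E ;
  E → x -
Productions for A:
  A → x x
  A → x -
  A → - A
Productions for B:
  B → -
  B → A x A

Found common prefix 'x' in productions for A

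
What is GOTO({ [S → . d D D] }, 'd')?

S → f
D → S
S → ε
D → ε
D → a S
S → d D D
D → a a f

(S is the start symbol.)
{ [D → . S], [D → . a S], [D → . a a f], [D → .], [S → . d D D], [S → . f], [S → .], [S → d . D D] }

GOTO(I, 'd') = CLOSURE({ [A → αX.β] : [A → α.Xβ] ∈ I, X = 'd' })

Items with dot before 'd', with the dot advanced:
  [S → . d D D] → [S → d . D D]
Closure of the advanced items:
  [S → d . D D] has the dot before D: add [D → . S], [D → .], [D → . a S], [D → . a a f]
  [D → . S] has the dot before S: add [S → . f], [S → .], [S → . d D D]

GOTO = { [D → . S], [D → . a S], [D → . a a f], [D → .], [S → . d D D], [S → . f], [S → .], [S → d . D D] }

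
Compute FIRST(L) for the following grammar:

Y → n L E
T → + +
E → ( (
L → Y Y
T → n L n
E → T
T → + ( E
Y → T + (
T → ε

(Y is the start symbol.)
To compute FIRST(L), examine every production with L on the left-hand side, reading each right-hand side left to right until a non-nullable symbol is reached.

FIRST sets of the other non-terminals involved (by the same procedure, iterated to a fixed point):
  FIRST(Y) = { '+', 'n' }

From L → Y Y:
  - Y is a non-terminal: add FIRST(Y) \ {ε} = { '+', 'n' }
    Y is not nullable, so stop

Collecting: FIRST(L) = { '+', 'n' }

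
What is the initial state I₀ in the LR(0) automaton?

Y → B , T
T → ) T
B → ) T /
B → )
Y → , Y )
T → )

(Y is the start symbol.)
{ [B → . ) T /], [B → . )], [Y → . , Y )], [Y → . B , T], [Y' → . Y] }

First, augment the grammar with Y' → Y
I₀ = CLOSURE({ [Y' → . Y] }):
  [Y' → . Y] has the dot before Y: add [Y → . B , T], [Y → . , Y )]
  [Y → . B , T] has the dot before B: add [B → . ) T /], [B → . )]
No further items can be added.

I₀ = { [B → . ) T /], [B → . )], [Y → . , Y )], [Y → . B , T], [Y' → . Y] }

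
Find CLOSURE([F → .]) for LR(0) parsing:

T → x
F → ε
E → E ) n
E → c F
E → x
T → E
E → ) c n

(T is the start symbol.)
{ [F → .] }

To compute CLOSURE, for each item [A → α.Bβ] where B is a non-terminal, add [B → .γ] for all productions B → γ; repeat for the newly added items until nothing changes.

Start with: [F → .]
The dot is at the end, so nothing is added.

CLOSURE = { [F → .] }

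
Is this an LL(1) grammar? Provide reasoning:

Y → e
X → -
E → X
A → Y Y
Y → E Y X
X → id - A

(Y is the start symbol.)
Yes, the grammar is LL(1).

A grammar is LL(1) if for each non-terminal N with multiple productions, the predict sets of those productions are pairwise disjoint, where PREDICT(N → α) = (FIRST(α) \ {ε}) ∪ (FOLLOW(N) if α ⇒* ε).

Relevant sets:
  FIRST(E) = { '-', 'id' }

For Y:
  PREDICT(Y → e) = { 'e' }
  PREDICT(Y → E Y X) = { '-', 'id' }
For X:
  PREDICT(X → '-') = { '-' }
  PREDICT(X → id '-' A) = { 'id' }
E, A have a single production, so nothing to check there.

All predict sets are disjoint. The grammar IS LL(1).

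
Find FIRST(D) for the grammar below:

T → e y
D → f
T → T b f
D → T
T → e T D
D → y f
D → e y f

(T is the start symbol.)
{ 'e', 'f', 'y' }

To compute FIRST(D), examine every production with D on the left-hand side, reading each right-hand side left to right until a non-nullable symbol is reached.

FIRST sets of the other non-terminals involved (by the same procedure, iterated to a fixed point):
  FIRST(T) = { 'e' }

From D → f:
  - f is a terminal: add 'f' and stop
From D → T:
  - T is a non-terminal: add FIRST(T) \ {ε} = { 'e' }
    T is not nullable, so stop
From D → y f:
  - y is a terminal: add 'y' and stop
From D → e y f:
  - e is a terminal: add 'e' and stop

Collecting: FIRST(D) = { 'e', 'f', 'y' }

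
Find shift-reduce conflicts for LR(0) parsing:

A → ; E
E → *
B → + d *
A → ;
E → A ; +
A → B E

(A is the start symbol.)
A shift-reduce conflict occurs when an LR(0) state has both:
  - a complete (reduce) item [A → α .] (dot at the end), and
  - a shift item [B → β . c γ] (dot before a terminal).

Augment with A' → A and build the canonical LR(0) collection (I0 = CLOSURE({[A' → . A]}), then GOTO on every symbol after a dot until no new states appear). It has 13 states:
  I0: { [A → . ; E], [A → . ;], [A → . B E], [A' → . A], [B → . + d *] }  — shift
  I1: { [B → + . d *] }  — shift
  I2: { [A → . ; E], [A → . ;], [A → . B E], [A → ; . E], [A → ; .], [B → . + d *], [E → . *], [E → . A ; +] }  — shift, reduce
  I3: { [A' → A .] }  — accept
  I4: { [A → . ; E], [A → . ;], [A → . B E], [A → B . E], [B → . + d *], [E → . *], [E → . A ; +] }  — shift
  I5: { [E → * .] }  — reduce
  I6: { [E → A . ; +] }  — shift
  I7: { [A → B E .] }  — reduce
  I8: { [E → A ; . +] }  — shift
  I9: { [E → A ; + .] }  — reduce
  I10: { [A → ; E .] }  — reduce
  I11: { [B → + d . *] }  — shift
  I12: { [B → + d * .] }  — reduce

I2 contains reduce item [A → ; .] and shift items [A → . ;], [A → . ; E], [B → . + d *], [E → . *] — shift-reduce conflict.

Answer: Yes — I2: [A → ; .] vs [A → . ;]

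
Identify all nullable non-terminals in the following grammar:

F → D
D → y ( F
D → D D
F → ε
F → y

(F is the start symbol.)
A non-terminal is nullable if it can derive ε (the empty string): either it has an ε-production, or it has a production whose right-hand side consists entirely of nullable non-terminals.

ε-productions: F → ε
So F is immediately nullable.
No further non-terminal can be added: every production for the remaining non-terminals contains a terminal or a non-nullable non-terminal.
Nullable = { 'F' }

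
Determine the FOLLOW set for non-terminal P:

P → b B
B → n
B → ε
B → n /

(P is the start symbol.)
{ $ }

P is the start symbol, so $ ∈ FOLLOW(P).
P does not occur on any right-hand side.

Taking the union: FOLLOW(P) = { $ }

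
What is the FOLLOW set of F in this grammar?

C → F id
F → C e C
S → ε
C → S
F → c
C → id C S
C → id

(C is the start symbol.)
{ 'id' }

To compute FOLLOW(F), find every occurrence of F on a right-hand side N → α F β: add FIRST(β) \ {ε}, and if β is empty or nullable also add FOLLOW(N). Iterate to a fixed point.

In C → F id: F is followed by id, add FIRST(id) \ {ε} = { 'id' }

Taking the union: FOLLOW(F) = { 'id' }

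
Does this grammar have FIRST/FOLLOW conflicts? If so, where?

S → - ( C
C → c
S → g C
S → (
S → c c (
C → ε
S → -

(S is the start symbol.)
No FIRST/FOLLOW conflicts.

Nullable non-terminals: C.

C: nullable alternative(s) C → ε; FOLLOW(C) = { $ }
  C → c: FIRST \ {ε} = { 'c' } — disjoint from FOLLOW(C)
  C → ε: FIRST \ {ε} = { } — this is the only nullable alternative, skip

S has no nullable alternative, so no FIRST/FOLLOW check is needed there.

No FIRST/FOLLOW conflicts found.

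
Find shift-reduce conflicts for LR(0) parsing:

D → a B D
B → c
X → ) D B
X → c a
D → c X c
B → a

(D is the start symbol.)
Augment with D' → D and build the canonical LR(0) collection (I0 = CLOSURE({[D' → . D]}), then GOTO on every symbol after a dot until no new states appear). It has 15 states:
  I0: { [D → . a B D], [D → . c X c], [D' → . D] }  — shift
  I1: { [D' → D .] }  — accept
  I2: { [B → . a], [B → . c], [D → a . B D] }  — shift
  I3: { [D → c . X c], [X → . ) D B], [X → . c a] }  — shift
  I4: { [D → . a B D], [D → . c X c], [X → ) . D B] }  — shift
  I5: { [D → c X . c] }  — shift
  I6: { [X → c . a] }  — shift
  I7: { [X → c a .] }  — reduce
  I8: { [D → c X c .] }  — reduce
  I9: { [B → . a], [B → . c], [X → ) D . B] }  — shift
  I10: { [X → ) D B .] }  — reduce
  I11: { [B → a .] }  — reduce
  I12: { [B → c .] }  — reduce
  I13: { [D → . a B D], [D → . c X c], [D → a B . D] }  — shift
  I14: { [D → a B D .] }  — reduce

No state contains both a complete item and a shift item.

Answer: No shift-reduce conflicts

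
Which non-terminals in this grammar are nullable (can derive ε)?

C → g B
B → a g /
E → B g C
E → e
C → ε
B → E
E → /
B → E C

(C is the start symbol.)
ε-productions: C → ε
So C is immediately nullable.
No further non-terminal can be added: every production for the remaining non-terminals contains a terminal or a non-nullable non-terminal.
Nullable = { 'C' }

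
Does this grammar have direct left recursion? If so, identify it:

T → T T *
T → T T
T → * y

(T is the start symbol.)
Yes, T is left-recursive

T → T T *: LEFT RECURSIVE (starts with T)
T → T T: LEFT RECURSIVE (starts with T)
T → * y: starts with '*'

The grammar has direct left recursion on: T.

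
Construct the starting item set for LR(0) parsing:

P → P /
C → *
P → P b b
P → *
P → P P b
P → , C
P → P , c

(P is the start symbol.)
{ [P → . *], [P → . , C], [P → . P , c], [P → . P /], [P → . P P b], [P → . P b b], [P' → . P] }

First, augment the grammar with P' → P
I₀ = CLOSURE({ [P' → . P] }):
  [P' → . P] has the dot before P: add [P → . P /], [P → . P b b], [P → . *], [P → . P P b], [P → . , C], [P → . P , c]
No further items can be added.

I₀ = { [P → . *], [P → . , C], [P → . P , c], [P → . P /], [P → . P P b], [P → . P b b], [P' → . P] }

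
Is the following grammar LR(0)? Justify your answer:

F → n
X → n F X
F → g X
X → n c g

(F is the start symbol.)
Yes, the grammar is LR(0)

A grammar is LR(0) if no state in the canonical LR(0) collection has:
  - both a shift item (dot before a terminal) and a complete item (shift-reduce conflict), or
  - two or more complete items (reduce-reduce conflict; the accept item [F' → F .] counts as a complete item here).

Augment with F' → F and build the canonical LR(0) collection (I0 = CLOSURE({[F' → . F]}), then GOTO on every symbol after a dot until no new states appear). It has 10 states:
  I0: { [F → . g X], [F → . n], [F' → . F] }  — shift
  I1: { [F' → F .] }  — accept
  I2: { [F → g . X], [X → . n F X], [X → . n c g] }  — shift
  I3: { [F → n .] }  — reduce
  I4: { [F → g X .] }  — reduce
  I5: { [F → . g X], [F → . n], [X → n . F X], [X → n . c g] }  — shift
  I6: { [X → . n F X], [X → . n c g], [X → n F . X] }  — shift
  I7: { [X → n c . g] }  — shift
  I8: { [X → n c g .] }  — reduce
  I9: { [X → n F X .] }  — reduce

Every state is either a pure shift/goto state or contains exactly one complete item and nothing to shift — no conflicts. The grammar is LR(0).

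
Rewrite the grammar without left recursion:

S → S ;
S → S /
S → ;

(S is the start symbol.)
S → ; S'
S' → ; S'
S' → / S'
S' → ε

S is directly left-recursive. The standard transformation for
  A → A α₁ | ... | A α_m | β₁ | ... | β_n
is
  A  → β₁ A' | ... | β_n A'
  A' → α₁ A' | ... | α_m A' | ε

S → ; becomes S → ; S'
S → S ; becomes S' → ; S'
S → S / becomes S' → / S'
Add S' → ε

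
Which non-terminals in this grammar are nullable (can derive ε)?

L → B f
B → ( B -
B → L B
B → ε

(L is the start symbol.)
ε-productions: B → ε
So B is immediately nullable.
No further non-terminal can be added: every production for the remaining non-terminals contains a terminal or a non-nullable non-terminal.
Nullable = { 'B' }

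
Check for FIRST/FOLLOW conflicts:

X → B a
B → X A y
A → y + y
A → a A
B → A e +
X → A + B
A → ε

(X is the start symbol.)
Yes. A → y '+' y with FOLLOW(A) on { 'y' }

Nullable non-terminals: A.

A: nullable alternative(s) A → ε; FOLLOW(A) = { '+', 'e', 'y' }
  A → y + y: FIRST \ {ε} = { 'y' } — overlaps FOLLOW(A) on { 'y' }: CONFLICT
  A → a A: FIRST \ {ε} = { 'a' } — disjoint from FOLLOW(A)
  A → ε: FIRST \ {ε} = { } — this is the only nullable alternative, skip

B, X have no nullable alternative, so no FIRST/FOLLOW check is needed there.

So the grammar has 1 FIRST/FOLLOW conflict (marked CONFLICT above).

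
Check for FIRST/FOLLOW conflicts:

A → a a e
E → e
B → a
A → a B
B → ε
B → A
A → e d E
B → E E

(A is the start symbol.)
No FIRST/FOLLOW conflicts.

A FIRST/FOLLOW conflict occurs when a non-terminal N has a nullable alternative N → β (β ⇒* ε) and another alternative N → α with FIRST(α) ∩ FOLLOW(N) ≠ ∅: on such a lookahead the parser cannot decide between expanding α and letting N vanish via β.

Nullable non-terminals: B.
FIRST sets used below: FIRST(A) = { 'a', 'e' }, FIRST(E) = { 'e' }

B: nullable alternative(s) B → ε; FOLLOW(B) = { $ }
  B → a: FIRST \ {ε} = { 'a' } — disjoint from FOLLOW(B)
  B → ε: FIRST \ {ε} = { } — this is the only nullable alternative, skip
  B → A: FIRST \ {ε} = { 'a', 'e' } — disjoint from FOLLOW(B)
  B → E E: FIRST \ {ε} = { 'e' } — disjoint from FOLLOW(B)

A, E have no nullable alternative, so no FIRST/FOLLOW check is needed there.

No FIRST/FOLLOW conflicts found.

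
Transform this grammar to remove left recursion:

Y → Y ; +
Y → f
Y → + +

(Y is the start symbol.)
Y is directly left-recursive. The standard transformation for
  A → A α₁ | ... | A α_m | β₁ | ... | β_n
is
  A  → β₁ A' | ... | β_n A'
  A' → α₁ A' | ... | α_m A' | ε

Y → f becomes Y → f Y'
Y → + + becomes Y → + + Y'
Y → Y ; + becomes Y' → ; + Y'
Add Y' → ε

Resulting grammar:
Y → f Y'
Y → + + Y'
Y' → ; + Y'
Y' → ε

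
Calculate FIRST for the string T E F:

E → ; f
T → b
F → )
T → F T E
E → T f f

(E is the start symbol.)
FIRST sets of the non-terminals involved (from the grammar, by fixed-point iteration):
  FIRST(T) = { ')', 'b' }

To compute FIRST(T E F), process the symbols left to right:
Symbol T is a non-terminal. Add FIRST(T) \ {ε} = { ')', 'b' }
T is not nullable (ε ∉ FIRST(T)), so stop here.
FIRST(T E F) = { ')', 'b' }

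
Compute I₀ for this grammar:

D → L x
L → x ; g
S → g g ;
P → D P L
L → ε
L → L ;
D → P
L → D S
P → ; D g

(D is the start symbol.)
{ [D → . L x], [D → . P], [D' → . D], [L → . D S], [L → . L ;], [L → . x ; g], [L → .], [P → . ; D g], [P → . D P L] }

First, augment the grammar with D' → D
I₀ = CLOSURE({ [D' → . D] }):
  [D' → . D] has the dot before D: add [D → . L x], [D → . P]
  [D → . L x] has the dot before L: add [L → . x ; g], [L → .], [L → . L ;], [L → . D S]
  [D → . P] has the dot before P: add [P → . D P L], [P → . ; D g]
No further items can be added.

I₀ = { [D → . L x], [D → . P], [D' → . D], [L → . D S], [L → . L ;], [L → . x ; g], [L → .], [P → . ; D g], [P → . D P L] }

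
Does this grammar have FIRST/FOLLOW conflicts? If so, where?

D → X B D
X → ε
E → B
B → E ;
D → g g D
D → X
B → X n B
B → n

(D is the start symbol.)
Nullable non-terminals: D, X.
FIRST sets used below: FIRST(X) = { ε }, FIRST(B) = { 'n' }

D: nullable alternative(s) D → X; FOLLOW(D) = { $ }
  D → X B D: FIRST \ {ε} = { 'n' } — disjoint from FOLLOW(D)
  D → g g D: FIRST \ {ε} = { 'g' } — disjoint from FOLLOW(D)
  D → X: FIRST \ {ε} = { } — this is the only nullable alternative, skip
X has a nullable alternative but only one production, so nothing to check.

B, E have no nullable alternative, so no FIRST/FOLLOW check is needed there.

No FIRST/FOLLOW conflicts found.

Answer: No FIRST/FOLLOW conflicts.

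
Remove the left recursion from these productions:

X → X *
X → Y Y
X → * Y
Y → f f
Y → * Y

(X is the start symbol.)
X is directly left-recursive. The standard transformation for
  A → A α₁ | ... | A α_m | β₁ | ... | β_n
is
  A  → β₁ A' | ... | β_n A'
  A' → α₁ A' | ... | α_m A' | ε

X → Y Y becomes X → Y Y X'
X → * Y becomes X → * Y X'
X → X * becomes X' → * X'
Add X' → ε

Productions for other non-terminals are unchanged:
  Y → f f
  Y → * Y

Resulting grammar:
X → Y Y X'
X → * Y X'
X' → * X'
X' → ε
Y → f f
Y → * Y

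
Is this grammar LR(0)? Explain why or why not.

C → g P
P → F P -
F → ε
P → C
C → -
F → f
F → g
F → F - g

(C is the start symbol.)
No. Shift-reduce conflict between [F → .] and [C → . -]

Augment with C' → C and build the canonical LR(0) collection (I0 = CLOSURE({[C' → . C]}), then GOTO on every symbol after a dot until no new states appear). It has 13 states:
  I0: { [C → . -], [C → . g P], [C' → . C] }  — shift
  I1: { [C → - .] }  — reduce
  I2: { [C' → C .] }  — accept
  I3: { [C → . -], [C → . g P], [C → g . P], [F → . F - g], [F → . f], [F → . g], [F → .], [P → . C], [P → . F P -] }  — shift, reduce
  I4: { [P → C .] }  — reduce
  I5: { [C → . -], [C → . g P], [F → . F - g], [F → . f], [F → . g], [F → .], [F → F . - g], [P → . C], [P → . F P -], [P → F . P -] }  — shift, reduce
  I6: { [C → g P .] }  — reduce
  I7: { [F → f .] }  — reduce
  I8: { [C → . -], [C → . g P], [C → g . P], [F → . F - g], [F → . f], [F → . g], [F → .], [F → g .], [P → . C], [P → . F P -] }  — shift, 2 reduces
  I9: { [C → - .], [F → F - . g] }  — shift, reduce
  I10: { [P → F P . -] }  — shift
  I11: { [P → F P - .] }  — reduce
  I12: { [F → F - g .] }  — reduce

Conflict in state I3:
  Shift-reduce conflict between [F → .] and [C → . -]
So the grammar is NOT LR(0).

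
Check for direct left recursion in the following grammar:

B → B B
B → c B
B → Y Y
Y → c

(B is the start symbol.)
B → B B: LEFT RECURSIVE (starts with B)
B → c B: starts with c
B → Y Y: starts with Y
Y → c: starts with c

The grammar has direct left recursion on: B.

Answer: Yes, B is left-recursive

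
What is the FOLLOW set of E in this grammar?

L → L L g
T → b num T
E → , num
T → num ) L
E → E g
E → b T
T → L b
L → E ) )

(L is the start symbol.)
{ ')', 'g' }

To compute FOLLOW(E), find every occurrence of E on a right-hand side N → α E β: add FIRST(β) \ {ε}, and if β is empty or nullable also add FOLLOW(N). Iterate to a fixed point.

In E → E g: E is followed by g, add FIRST(g) \ {ε} = { 'g' }
In L → E ) ): E is followed by ')' ')', add FIRST(')' ')') \ {ε} = { ')' }

Taking the union: FOLLOW(E) = { ')', 'g' }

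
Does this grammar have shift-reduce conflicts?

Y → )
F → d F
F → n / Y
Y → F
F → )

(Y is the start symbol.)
No shift-reduce conflicts

Augment with Y' → Y and build the canonical LR(0) collection (I0 = CLOSURE({[Y' → . Y]}), then GOTO on every symbol after a dot until no new states appear). It has 10 states:
  I0: { [F → . )], [F → . d F], [F → . n / Y], [Y → . )], [Y → . F], [Y' → . Y] }  — shift
  I1: { [F → ) .], [Y → ) .] }  — 2 reduces
  I2: { [Y → F .] }  — reduce
  I3: { [Y' → Y .] }  — accept
  I4: { [F → . )], [F → . d F], [F → . n / Y], [F → d . F] }  — shift
  I5: { [F → n . / Y] }  — shift
  I6: { [F → . )], [F → . d F], [F → . n / Y], [F → n / . Y], [Y → . )], [Y → . F] }  — shift
  I7: { [F → n / Y .] }  — reduce
  I8: { [F → ) .] }  — reduce
  I9: { [F → d F .] }  — reduce

No state contains both a complete item and a shift item.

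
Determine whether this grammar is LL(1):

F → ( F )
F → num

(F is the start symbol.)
For F:
  PREDICT(F → '(' F ')') = { '(' }
  PREDICT(F → num) = { 'num' }

All predict sets are disjoint. The grammar IS LL(1).

Answer: Yes, the grammar is LL(1).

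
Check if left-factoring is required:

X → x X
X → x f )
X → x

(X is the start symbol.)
Left-factoring is needed when two productions for the same non-terminal
share a common prefix on the right-hand side.

Productions for X:
  X → x X
  X → x f )
  X → x

Found common prefix 'x' in productions for X

Answer: Yes, X has productions with common prefix 'x'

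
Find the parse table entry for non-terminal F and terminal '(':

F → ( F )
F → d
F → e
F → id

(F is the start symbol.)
To find M[F, '('], we find productions for F where '(' is in the predict set (PREDICT(N → α) = (FIRST(α) \ {ε}) ∪ (FOLLOW(N) if α ⇒* ε)).

F → ( F ): PREDICT = { '(' }
  '(' is in predict set, so this production goes in M[F, '(']
F → d: PREDICT = { 'd' }
F → e: PREDICT = { 'e' }
F → id: PREDICT = { 'id' }

M[F, '('] = F → ( F )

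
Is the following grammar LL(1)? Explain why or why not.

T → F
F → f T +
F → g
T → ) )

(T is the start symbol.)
A grammar is LL(1) if for each non-terminal N with multiple productions, the predict sets of those productions are pairwise disjoint, where PREDICT(N → α) = (FIRST(α) \ {ε}) ∪ (FOLLOW(N) if α ⇒* ε).

Relevant sets:
  FIRST(F) = { 'f', 'g' }

For T:
  PREDICT(T → F) = { 'f', 'g' }
  PREDICT(T → ')' ')') = { ')' }
For F:
  PREDICT(F → f T '+') = { 'f' }
  PREDICT(F → g) = { 'g' }

All predict sets are disjoint. The grammar IS LL(1).

Answer: Yes, the grammar is LL(1).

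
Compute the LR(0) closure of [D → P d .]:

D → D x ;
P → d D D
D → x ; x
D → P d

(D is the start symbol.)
{ [D → P d .] }

Start with: [D → P d .]
The dot is at the end, so nothing is added.

CLOSURE = { [D → P d .] }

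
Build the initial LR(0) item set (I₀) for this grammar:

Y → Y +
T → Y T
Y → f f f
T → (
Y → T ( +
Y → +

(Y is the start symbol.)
First, augment the grammar with Y' → Y
I₀ = CLOSURE({ [Y' → . Y] }):
  [Y' → . Y] has the dot before Y: add [Y → . Y +], [Y → . f f f], [Y → . T ( +], [Y → . +]
  [Y → . T ( +] has the dot before T: add [T → . Y T], [T → . (]
No further items can be added.

I₀ = { [T → . (], [T → . Y T], [Y → . +], [Y → . T ( +], [Y → . Y +], [Y → . f f f], [Y' → . Y] }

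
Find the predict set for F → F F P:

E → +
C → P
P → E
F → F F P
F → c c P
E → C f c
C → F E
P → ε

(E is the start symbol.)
PREDICT(F → F F P) = (FIRST(RHS) \ {ε}) ∪ (FOLLOW(F) if ε ∈ FIRST(RHS), i.e. RHS ⇒* ε)
FIRST(F) = { 'c' }
FIRST(F F P) = { 'c' }
ε ∉ FIRST(F F P), so FOLLOW(F) is not added.
PREDICT(F → F F P) = { 'c' }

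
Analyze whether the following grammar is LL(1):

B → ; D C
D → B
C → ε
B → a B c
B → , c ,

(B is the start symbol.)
Yes, the grammar is LL(1).

A grammar is LL(1) if for each non-terminal N with multiple productions, the predict sets of those productions are pairwise disjoint, where PREDICT(N → α) = (FIRST(α) \ {ε}) ∪ (FOLLOW(N) if α ⇒* ε).

For B:
  PREDICT(B → ';' D C) = { ';' }
  PREDICT(B → a B c) = { 'a' }
  PREDICT(B → ',' c ',') = { ',' }
D, C have a single production, so nothing to check there.

All predict sets are disjoint. The grammar IS LL(1).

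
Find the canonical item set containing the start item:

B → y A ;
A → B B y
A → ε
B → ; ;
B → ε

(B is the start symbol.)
First, augment the grammar with B' → B
I₀ = CLOSURE({ [B' → . B] }):
  [B' → . B] has the dot before B: add [B → . y A ;], [B → . ; ;], [B → .]
No further items can be added.

I₀ = { [B → . ; ;], [B → . y A ;], [B → .], [B' → . B] }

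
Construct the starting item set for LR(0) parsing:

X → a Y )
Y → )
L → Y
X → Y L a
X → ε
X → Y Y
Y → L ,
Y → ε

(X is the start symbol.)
First, augment the grammar with X' → X
I₀ = CLOSURE({ [X' → . X] }):
  [X' → . X] has the dot before X: add [X → . a Y )], [X → . Y L a], [X → .], [X → . Y Y]
  [X → . Y L a] has the dot before Y: add [Y → . )], [Y → . L ,], [Y → .]
  [Y → . L ,] has the dot before L: add [L → . Y]
No further items can be added.

I₀ = { [L → . Y], [X → . Y L a], [X → . Y Y], [X → . a Y )], [X → .], [X' → . X], [Y → . )], [Y → . L ,], [Y → .] }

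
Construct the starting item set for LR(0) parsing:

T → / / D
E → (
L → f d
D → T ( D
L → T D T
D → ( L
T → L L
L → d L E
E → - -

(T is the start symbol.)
{ [L → . T D T], [L → . d L E], [L → . f d], [T → . / / D], [T → . L L], [T' → . T] }

First, augment the grammar with T' → T
I₀ = CLOSURE({ [T' → . T] }):
  [T' → . T] has the dot before T: add [T → . / / D], [T → . L L]
  [T → . L L] has the dot before L: add [L → . f d], [L → . T D T], [L → . d L E]
No further items can be added.

I₀ = { [L → . T D T], [L → . d L E], [L → . f d], [T → . / / D], [T → . L L], [T' → . T] }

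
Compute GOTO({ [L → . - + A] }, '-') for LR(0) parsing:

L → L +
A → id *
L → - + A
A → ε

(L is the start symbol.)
{ [L → - . + A] }

GOTO(I, '-') = CLOSURE({ [A → αX.β] : [A → α.Xβ] ∈ I, X = '-' })

Items with dot before '-', with the dot advanced:
  [L → . - + A] → [L → - . + A]
Closure adds nothing (no advanced item has the dot before a non-terminal).

GOTO = { [L → - . + A] }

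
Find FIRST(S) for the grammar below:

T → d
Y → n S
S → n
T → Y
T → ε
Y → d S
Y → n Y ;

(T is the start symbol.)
{ 'n' }

From S → n:
  - n is a terminal: add 'n' and stop

Collecting: FIRST(S) = { 'n' }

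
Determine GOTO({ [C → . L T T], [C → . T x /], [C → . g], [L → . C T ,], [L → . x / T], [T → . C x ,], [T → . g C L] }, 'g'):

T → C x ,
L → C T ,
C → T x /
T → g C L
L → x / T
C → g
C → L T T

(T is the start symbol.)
GOTO(I, 'g') = CLOSURE({ [A → αX.β] : [A → α.Xβ] ∈ I, X = 'g' })

Items with dot before 'g', with the dot advanced:
  [C → . g] → [C → g .]
  [T → . g C L] → [T → g . C L]
Closure of the advanced items:
  [T → g . C L] has the dot before C: add [C → . T x /], [C → . g], [C → . L T T]
  [C → . T x /] has the dot before T: add [T → . C x ,], [T → . g C L]
  [C → . L T T] has the dot before L: add [L → . C T ,], [L → . x / T]

GOTO = { [C → . L T T], [C → . T x /], [C → . g], [C → g .], [L → . C T ,], [L → . x / T], [T → . C x ,], [T → . g C L], [T → g . C L] }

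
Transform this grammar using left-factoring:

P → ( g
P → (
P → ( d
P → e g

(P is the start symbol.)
P → ( P'
P' → g
P' → ε
P' → d
P → e g

Left-factoring transforms A → αβ₁ | αβ₂ into A → αA' and A' → β₁ | β₂
(α is the longest common prefix among the alternatives). Repeat until
no nonterminal has two alternatives with a common prefix.

Round 1: P has alternatives sharing prefix '('. Introduce P': P → ( P'
  Add: P' → g
  Add: P' → ε
  Add: P' → d

No remaining common prefixes — done.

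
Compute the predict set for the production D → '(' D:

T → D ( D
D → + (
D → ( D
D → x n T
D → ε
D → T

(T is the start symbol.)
PREDICT(D → '(' D) = (FIRST(RHS) \ {ε}) ∪ (FOLLOW(D) if ε ∈ FIRST(RHS), i.e. RHS ⇒* ε)
FIRST('(' D) = { '(' }
ε ∉ FIRST('(' D), so FOLLOW(D) is not added.
PREDICT(D → '(' D) = { '(' }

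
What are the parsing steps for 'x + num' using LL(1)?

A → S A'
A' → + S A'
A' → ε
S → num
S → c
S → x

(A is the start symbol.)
Stack is shown with the top on the left.

Stack     Input      Action
---------------------------
A $       x + num $  output A → S A'
S A' $    x + num $  output S → x
x A' $    x + num $  match 'x'
A' $      + num $    output A' → + S A'
+ S A' $  + num $    match '+'
S A' $    num $      output S → num
num A' $  num $      match 'num'
A' $      $          output A' → ε
$         $          accept

The string is accepted.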